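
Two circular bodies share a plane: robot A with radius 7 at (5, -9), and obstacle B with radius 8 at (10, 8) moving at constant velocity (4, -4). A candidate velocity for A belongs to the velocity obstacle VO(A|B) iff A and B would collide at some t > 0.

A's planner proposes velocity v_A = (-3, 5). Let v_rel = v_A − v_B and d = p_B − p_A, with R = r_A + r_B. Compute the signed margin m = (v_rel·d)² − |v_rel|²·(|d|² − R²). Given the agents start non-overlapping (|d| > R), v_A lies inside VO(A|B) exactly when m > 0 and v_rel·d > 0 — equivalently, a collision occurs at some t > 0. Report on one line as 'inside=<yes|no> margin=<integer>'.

d = (5, 17),  |d|² = 314;  R = 7+8 = 15,  c = 314−15² = 89
v_rel = (-7, 9),  |v_rel|² = 130;  v_rel·d = (-7)·(5) + (9)·(17) = 118
130·t² − 236·t + 89 = 0  ⇒  m = 118² − 130·89 = 2354
m = 2354 > 0,  v_rel·d = 118 > 0  ⇒  inside

inside=yes margin=2354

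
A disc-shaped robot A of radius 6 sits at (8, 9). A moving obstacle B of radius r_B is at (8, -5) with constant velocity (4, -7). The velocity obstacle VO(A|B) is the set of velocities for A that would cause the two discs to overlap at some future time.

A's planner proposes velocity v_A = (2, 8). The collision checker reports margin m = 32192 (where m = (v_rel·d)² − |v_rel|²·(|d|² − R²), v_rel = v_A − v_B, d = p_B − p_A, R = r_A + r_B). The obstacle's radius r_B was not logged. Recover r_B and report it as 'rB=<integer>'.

m = 32192
d = (0, -14);  v_rel = (-2, 15),  |v_rel|² = 229
v_rel×d = (-2)·(-14) − (15)·(0) = 28
since m = R²·229 − 28²:  R² = (784 + 32192) / 229 = 144
R = √144 = 12  ⇒  r_B = 12 − 6 = 6

rB=6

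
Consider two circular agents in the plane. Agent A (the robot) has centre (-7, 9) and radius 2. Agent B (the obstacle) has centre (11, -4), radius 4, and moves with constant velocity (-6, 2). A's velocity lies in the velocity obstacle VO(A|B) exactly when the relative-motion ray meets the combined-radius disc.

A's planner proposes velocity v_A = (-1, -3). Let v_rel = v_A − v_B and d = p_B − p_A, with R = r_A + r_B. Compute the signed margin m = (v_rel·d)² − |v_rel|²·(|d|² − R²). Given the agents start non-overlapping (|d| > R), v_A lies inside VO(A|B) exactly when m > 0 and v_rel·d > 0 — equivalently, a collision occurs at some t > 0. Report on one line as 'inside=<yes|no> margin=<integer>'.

d = (18, -13),  |d|² = 493;  R = 2+4 = 6,  c = 493−6² = 457
v_rel = (5, -5),  |v_rel|² = 50;  v_rel·d = (5)·(18) + (-5)·(-13) = 155
50·t² − 310·t + 457 = 0  ⇒  m = 155² − 50·457 = 1175
m = 1175 > 0,  v_rel·d = 155 > 0  ⇒  inside

inside=yes margin=1175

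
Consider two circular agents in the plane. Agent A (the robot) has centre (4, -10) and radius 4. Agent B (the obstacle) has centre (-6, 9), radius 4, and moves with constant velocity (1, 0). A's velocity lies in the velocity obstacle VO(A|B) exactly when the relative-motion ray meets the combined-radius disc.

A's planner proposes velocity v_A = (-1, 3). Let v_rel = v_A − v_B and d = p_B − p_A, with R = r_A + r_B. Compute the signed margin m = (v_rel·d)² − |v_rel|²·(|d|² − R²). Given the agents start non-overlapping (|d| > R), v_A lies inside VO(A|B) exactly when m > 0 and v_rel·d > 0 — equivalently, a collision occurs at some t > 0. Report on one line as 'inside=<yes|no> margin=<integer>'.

d = (-10, 19),  |d|² = 461;  R = 4+4 = 8,  c = 461−8² = 397
v_rel = (-2, 3),  |v_rel|² = 13;  v_rel·d = (-2)·(-10) + (3)·(19) = 77
13·t² − 154·t + 397 = 0  ⇒  m = 77² − 13·397 = 768
m = 768 > 0,  v_rel·d = 77 > 0  ⇒  inside

inside=yes margin=768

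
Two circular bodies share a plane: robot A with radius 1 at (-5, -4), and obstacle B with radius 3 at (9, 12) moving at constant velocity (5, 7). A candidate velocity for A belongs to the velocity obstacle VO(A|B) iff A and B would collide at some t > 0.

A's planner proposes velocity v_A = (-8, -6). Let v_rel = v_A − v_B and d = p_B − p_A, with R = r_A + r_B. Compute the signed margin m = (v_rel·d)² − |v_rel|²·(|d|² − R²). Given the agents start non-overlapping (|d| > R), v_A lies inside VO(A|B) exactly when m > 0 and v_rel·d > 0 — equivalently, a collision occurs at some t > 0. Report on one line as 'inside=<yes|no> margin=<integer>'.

d = (14, 16),  |d|² = 452;  R = 1+3 = 4,  c = 452−4² = 436
v_rel = (-13, -13),  |v_rel|² = 338;  v_rel·d = (-13)·(14) + (-13)·(16) = -390
338·t² + 780·t + 436 = 0  ⇒  m = (-390)² − 338·436 = 4732
m = 4732 > 0,  v_rel·d = -390 < 0  ⇒  outside

inside=no margin=4732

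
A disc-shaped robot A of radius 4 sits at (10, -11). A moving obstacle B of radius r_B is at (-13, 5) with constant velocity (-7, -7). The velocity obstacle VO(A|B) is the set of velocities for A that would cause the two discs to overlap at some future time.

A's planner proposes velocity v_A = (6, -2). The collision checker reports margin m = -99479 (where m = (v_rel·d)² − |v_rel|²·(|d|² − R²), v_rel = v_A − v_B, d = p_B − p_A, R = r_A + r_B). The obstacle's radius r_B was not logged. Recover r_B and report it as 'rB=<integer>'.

m = -99479
d = (-23, 16);  v_rel = (13, 5),  |v_rel|² = 194
v_rel×d = (13)·(16) − (5)·(-23) = 323
since m = R²·194 − 323²:  R² = (104329 + -99479) / 194 = 25
R = √25 = 5  ⇒  r_B = 5 − 4 = 1

rB=1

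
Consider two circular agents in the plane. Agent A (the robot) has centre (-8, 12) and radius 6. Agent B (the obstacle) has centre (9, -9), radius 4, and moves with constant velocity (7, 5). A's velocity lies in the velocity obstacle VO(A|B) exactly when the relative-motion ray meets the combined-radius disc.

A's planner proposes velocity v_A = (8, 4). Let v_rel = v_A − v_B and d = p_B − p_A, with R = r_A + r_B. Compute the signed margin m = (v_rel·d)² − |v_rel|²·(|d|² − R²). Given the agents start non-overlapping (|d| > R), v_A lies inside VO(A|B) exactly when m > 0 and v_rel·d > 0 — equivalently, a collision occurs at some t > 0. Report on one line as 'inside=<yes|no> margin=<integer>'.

d = (17, -21),  |d|² = 730;  R = 6+4 = 10,  c = 730−10² = 630
v_rel = (1, -1),  |v_rel|² = 2;  v_rel·d = (1)·(17) + (-1)·(-21) = 38
2·t² − 76·t + 630 = 0  ⇒  m = 38² − 2·630 = 184
m = 184 > 0,  v_rel·d = 38 > 0  ⇒  inside

inside=yes margin=184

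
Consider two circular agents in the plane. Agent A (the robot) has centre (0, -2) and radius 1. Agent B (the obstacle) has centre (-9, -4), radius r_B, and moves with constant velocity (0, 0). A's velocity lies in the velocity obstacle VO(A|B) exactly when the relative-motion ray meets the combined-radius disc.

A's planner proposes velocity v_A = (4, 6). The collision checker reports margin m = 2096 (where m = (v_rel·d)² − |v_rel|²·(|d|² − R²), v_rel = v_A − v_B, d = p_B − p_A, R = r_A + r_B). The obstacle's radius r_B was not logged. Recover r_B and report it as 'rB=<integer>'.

m = 2096
d = (-9, -2);  v_rel = (4, 6),  |v_rel|² = 52
v_rel×d = (4)·(-2) − (6)·(-9) = 46
since m = R²·52 − 46²:  R² = (2116 + 2096) / 52 = 81
R = √81 = 9  ⇒  r_B = 9 − 1 = 8

rB=8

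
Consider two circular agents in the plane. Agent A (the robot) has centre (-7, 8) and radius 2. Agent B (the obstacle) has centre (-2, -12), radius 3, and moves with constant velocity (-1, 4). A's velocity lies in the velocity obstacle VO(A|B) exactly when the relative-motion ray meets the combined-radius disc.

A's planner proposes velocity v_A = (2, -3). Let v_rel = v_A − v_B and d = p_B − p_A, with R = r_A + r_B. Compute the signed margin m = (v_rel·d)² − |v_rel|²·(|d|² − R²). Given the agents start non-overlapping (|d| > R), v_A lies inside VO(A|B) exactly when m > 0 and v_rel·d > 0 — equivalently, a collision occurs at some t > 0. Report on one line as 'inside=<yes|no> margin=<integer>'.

d = (5, -20),  |d|² = 425;  R = 2+3 = 5,  c = 425−5² = 400
v_rel = (3, -7),  |v_rel|² = 58;  v_rel·d = (3)·(5) + (-7)·(-20) = 155
58·t² − 310·t + 400 = 0  ⇒  m = 155² − 58·400 = 825
m = 825 > 0,  v_rel·d = 155 > 0  ⇒  inside

inside=yes margin=825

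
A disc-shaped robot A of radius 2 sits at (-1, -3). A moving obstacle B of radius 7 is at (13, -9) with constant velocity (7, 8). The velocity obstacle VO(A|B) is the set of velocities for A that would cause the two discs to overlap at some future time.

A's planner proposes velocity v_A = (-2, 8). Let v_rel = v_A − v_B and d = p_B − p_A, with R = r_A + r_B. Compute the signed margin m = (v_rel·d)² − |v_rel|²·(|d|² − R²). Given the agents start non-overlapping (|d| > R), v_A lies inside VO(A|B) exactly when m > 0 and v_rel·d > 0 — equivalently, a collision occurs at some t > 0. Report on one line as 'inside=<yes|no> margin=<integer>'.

d = (14, -6),  |d|² = 232;  R = 2+7 = 9,  c = 232−9² = 151
v_rel = (-9, 0),  |v_rel|² = 81;  v_rel·d = (-9)·(14) + (0)·(-6) = -126
81·t² + 252·t + 151 = 0  ⇒  m = (-126)² − 81·151 = 3645
m = 3645 > 0,  v_rel·d = -126 < 0  ⇒  outside

inside=no margin=3645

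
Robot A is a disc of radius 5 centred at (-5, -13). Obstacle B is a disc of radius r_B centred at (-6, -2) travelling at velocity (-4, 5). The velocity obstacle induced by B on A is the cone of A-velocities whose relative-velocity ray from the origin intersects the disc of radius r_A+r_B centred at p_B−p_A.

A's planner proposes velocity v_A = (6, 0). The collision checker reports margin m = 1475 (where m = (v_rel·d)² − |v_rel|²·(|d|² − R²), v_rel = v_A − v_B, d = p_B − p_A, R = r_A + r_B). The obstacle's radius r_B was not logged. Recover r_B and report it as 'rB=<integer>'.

m = 1475
d = (-1, 11);  v_rel = (10, -5),  |v_rel|² = 125
v_rel×d = (10)·(11) − (-5)·(-1) = 105
since m = R²·125 − 105²:  R² = (11025 + 1475) / 125 = 100
R = √100 = 10  ⇒  r_B = 10 − 5 = 5

rB=5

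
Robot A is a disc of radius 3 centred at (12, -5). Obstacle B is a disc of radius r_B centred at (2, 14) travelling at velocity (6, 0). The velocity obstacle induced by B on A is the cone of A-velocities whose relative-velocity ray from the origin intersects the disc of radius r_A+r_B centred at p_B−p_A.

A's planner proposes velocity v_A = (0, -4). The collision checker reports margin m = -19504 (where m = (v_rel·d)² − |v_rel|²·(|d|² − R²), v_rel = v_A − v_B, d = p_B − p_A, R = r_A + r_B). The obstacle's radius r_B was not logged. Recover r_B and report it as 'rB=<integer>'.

m = -19504
d = (-10, 19);  v_rel = (-6, -4),  |v_rel|² = 52
v_rel×d = (-6)·(19) − (-4)·(-10) = -154
since m = R²·52 − (-154)²:  R² = (23716 + -19504) / 52 = 81
R = √81 = 9  ⇒  r_B = 9 − 3 = 6

rB=6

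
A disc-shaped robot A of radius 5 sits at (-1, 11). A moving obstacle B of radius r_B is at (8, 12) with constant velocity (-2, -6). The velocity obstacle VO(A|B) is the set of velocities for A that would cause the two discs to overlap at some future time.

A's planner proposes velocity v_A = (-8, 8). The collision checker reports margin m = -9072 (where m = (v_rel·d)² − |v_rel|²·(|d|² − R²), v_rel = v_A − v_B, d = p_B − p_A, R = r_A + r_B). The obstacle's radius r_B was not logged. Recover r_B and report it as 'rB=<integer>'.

m = -9072
d = (9, 1);  v_rel = (-6, 14),  |v_rel|² = 232
v_rel×d = (-6)·(1) − (14)·(9) = -132
since m = R²·232 − (-132)²:  R² = (17424 + -9072) / 232 = 36
R = √36 = 6  ⇒  r_B = 6 − 5 = 1

rB=1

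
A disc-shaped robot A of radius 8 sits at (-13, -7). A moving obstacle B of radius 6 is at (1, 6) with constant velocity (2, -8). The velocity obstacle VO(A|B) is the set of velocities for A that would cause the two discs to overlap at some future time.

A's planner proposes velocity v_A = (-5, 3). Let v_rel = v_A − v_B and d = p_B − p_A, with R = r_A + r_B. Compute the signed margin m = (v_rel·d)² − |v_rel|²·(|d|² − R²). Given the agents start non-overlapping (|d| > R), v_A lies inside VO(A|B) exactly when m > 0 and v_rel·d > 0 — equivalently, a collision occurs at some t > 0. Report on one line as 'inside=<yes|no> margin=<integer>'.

d = (14, 13),  |d|² = 365;  R = 8+6 = 14,  c = 365−14² = 169
v_rel = (-7, 11),  |v_rel|² = 170;  v_rel·d = (-7)·(14) + (11)·(13) = 45
170·t² − 90·t + 169 = 0  ⇒  m = 45² − 170·169 = -26705
m = -26705 < 0,  v_rel·d = 45 > 0  ⇒  outside

inside=no margin=-26705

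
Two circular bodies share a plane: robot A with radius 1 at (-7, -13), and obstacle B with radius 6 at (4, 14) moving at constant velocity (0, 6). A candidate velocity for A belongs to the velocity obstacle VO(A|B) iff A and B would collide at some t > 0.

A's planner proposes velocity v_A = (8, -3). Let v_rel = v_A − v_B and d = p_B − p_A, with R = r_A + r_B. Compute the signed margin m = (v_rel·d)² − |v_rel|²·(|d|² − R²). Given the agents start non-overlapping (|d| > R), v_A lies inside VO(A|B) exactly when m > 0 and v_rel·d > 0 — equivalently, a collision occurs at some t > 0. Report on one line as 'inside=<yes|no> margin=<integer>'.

d = (11, 27),  |d|² = 850;  R = 1+6 = 7,  c = 850−7² = 801
v_rel = (8, -9),  |v_rel|² = 145;  v_rel·d = (8)·(11) + (-9)·(27) = -155
145·t² + 310·t + 801 = 0  ⇒  m = (-155)² − 145·801 = -92120
m = -92120 < 0,  v_rel·d = -155 < 0  ⇒  outside

inside=no margin=-92120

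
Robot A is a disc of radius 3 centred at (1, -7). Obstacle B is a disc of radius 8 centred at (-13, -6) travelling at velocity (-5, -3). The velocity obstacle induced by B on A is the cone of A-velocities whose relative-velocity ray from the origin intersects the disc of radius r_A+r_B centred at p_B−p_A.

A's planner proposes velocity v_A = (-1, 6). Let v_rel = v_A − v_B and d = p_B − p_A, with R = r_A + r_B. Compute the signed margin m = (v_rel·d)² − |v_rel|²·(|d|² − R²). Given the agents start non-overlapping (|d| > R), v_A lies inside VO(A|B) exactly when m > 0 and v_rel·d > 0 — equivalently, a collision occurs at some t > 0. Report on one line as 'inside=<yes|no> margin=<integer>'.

d = (-14, 1),  |d|² = 197;  R = 3+8 = 11,  c = 197−11² = 76
v_rel = (4, 9),  |v_rel|² = 97;  v_rel·d = (4)·(-14) + (9)·(1) = -47
97·t² + 94·t + 76 = 0  ⇒  m = (-47)² − 97·76 = -5163
m = -5163 < 0,  v_rel·d = -47 < 0  ⇒  outside

inside=no margin=-5163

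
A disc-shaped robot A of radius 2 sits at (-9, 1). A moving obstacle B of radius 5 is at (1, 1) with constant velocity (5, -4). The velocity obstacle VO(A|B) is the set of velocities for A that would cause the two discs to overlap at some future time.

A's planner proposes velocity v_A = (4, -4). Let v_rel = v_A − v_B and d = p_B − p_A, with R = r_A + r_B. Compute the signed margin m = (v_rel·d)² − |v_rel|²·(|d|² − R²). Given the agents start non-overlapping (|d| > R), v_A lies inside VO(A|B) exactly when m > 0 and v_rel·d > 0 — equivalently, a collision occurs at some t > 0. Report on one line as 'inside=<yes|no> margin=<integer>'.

d = (10, 0),  |d|² = 100;  R = 2+5 = 7,  c = 100−7² = 51
v_rel = (-1, 0),  |v_rel|² = 1;  v_rel·d = (-1)·(10) + (0)·(0) = -10
1·t² + 20·t + 51 = 0  ⇒  m = (-10)² − 1·51 = 49
m = 49 > 0,  v_rel·d = -10 < 0  ⇒  outside

inside=no margin=49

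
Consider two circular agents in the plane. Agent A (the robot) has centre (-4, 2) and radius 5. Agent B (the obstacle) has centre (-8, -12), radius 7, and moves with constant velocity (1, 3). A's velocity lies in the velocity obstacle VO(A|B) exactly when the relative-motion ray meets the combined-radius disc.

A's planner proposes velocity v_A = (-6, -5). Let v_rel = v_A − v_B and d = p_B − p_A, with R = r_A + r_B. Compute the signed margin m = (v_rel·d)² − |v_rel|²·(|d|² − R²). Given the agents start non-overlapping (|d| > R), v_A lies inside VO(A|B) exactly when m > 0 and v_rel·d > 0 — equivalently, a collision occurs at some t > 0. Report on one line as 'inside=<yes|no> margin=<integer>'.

d = (-4, -14),  |d|² = 212;  R = 5+7 = 12,  c = 212−12² = 68
v_rel = (-7, -8),  |v_rel|² = 113;  v_rel·d = (-7)·(-4) + (-8)·(-14) = 140
113·t² − 280·t + 68 = 0  ⇒  m = 140² − 113·68 = 11916
m = 11916 > 0,  v_rel·d = 140 > 0  ⇒  inside

inside=yes margin=11916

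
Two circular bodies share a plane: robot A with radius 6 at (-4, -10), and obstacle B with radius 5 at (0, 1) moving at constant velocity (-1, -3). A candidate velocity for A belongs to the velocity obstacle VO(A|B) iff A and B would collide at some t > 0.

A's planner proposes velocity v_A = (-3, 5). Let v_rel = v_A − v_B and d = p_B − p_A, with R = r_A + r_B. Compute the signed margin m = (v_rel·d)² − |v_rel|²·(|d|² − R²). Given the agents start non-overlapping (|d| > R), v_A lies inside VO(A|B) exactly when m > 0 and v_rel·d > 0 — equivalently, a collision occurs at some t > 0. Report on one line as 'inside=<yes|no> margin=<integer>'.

d = (4, 11),  |d|² = 137;  R = 6+5 = 11,  c = 137−11² = 16
v_rel = (-2, 8),  |v_rel|² = 68;  v_rel·d = (-2)·(4) + (8)·(11) = 80
68·t² − 160·t + 16 = 0  ⇒  m = 80² − 68·16 = 5312
m = 5312 > 0,  v_rel·d = 80 > 0  ⇒  inside

inside=yes margin=5312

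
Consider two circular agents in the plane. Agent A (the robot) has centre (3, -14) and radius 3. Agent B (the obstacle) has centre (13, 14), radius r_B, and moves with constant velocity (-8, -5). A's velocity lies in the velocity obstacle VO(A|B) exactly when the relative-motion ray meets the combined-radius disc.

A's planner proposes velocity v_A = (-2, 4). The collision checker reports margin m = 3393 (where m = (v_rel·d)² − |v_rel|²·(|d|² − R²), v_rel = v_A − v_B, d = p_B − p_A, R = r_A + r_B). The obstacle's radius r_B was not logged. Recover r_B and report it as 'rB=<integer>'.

m = 3393
d = (10, 28);  v_rel = (6, 9),  |v_rel|² = 117
v_rel×d = (6)·(28) − (9)·(10) = 78
since m = R²·117 − 78²:  R² = (6084 + 3393) / 117 = 81
R = √81 = 9  ⇒  r_B = 9 − 3 = 6

rB=6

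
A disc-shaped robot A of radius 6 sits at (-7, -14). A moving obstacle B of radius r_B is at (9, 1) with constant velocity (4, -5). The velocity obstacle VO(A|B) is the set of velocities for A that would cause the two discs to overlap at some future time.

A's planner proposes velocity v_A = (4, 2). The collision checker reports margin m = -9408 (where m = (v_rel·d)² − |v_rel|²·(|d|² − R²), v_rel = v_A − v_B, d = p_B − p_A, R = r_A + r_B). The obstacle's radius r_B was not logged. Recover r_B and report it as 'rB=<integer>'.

m = -9408
d = (16, 15);  v_rel = (0, 7),  |v_rel|² = 49
v_rel×d = (0)·(15) − (7)·(16) = -112
since m = R²·49 − (-112)²:  R² = (12544 + -9408) / 49 = 64
R = √64 = 8  ⇒  r_B = 8 − 6 = 2

rB=2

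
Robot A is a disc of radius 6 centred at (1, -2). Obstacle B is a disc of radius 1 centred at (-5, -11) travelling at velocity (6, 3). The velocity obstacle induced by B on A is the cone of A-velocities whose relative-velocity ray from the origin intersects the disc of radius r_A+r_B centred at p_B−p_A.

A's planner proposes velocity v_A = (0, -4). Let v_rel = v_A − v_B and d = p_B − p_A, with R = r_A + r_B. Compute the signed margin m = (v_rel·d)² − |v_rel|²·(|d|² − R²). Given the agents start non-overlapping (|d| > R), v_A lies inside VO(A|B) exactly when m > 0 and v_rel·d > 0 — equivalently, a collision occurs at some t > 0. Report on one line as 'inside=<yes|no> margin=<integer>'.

d = (-6, -9),  |d|² = 117;  R = 6+1 = 7,  c = 117−7² = 68
v_rel = (-6, -7),  |v_rel|² = 85;  v_rel·d = (-6)·(-6) + (-7)·(-9) = 99
85·t² − 198·t + 68 = 0  ⇒  m = 99² − 85·68 = 4021
m = 4021 > 0,  v_rel·d = 99 > 0  ⇒  inside

inside=yes margin=4021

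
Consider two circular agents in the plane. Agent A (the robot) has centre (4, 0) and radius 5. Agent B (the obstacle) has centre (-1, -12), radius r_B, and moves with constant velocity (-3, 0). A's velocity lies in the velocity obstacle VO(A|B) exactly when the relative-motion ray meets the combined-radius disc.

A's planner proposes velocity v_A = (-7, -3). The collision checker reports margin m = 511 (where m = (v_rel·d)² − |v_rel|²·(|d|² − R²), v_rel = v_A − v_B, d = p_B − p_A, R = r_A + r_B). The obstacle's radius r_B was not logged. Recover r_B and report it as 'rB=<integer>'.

m = 511
d = (-5, -12);  v_rel = (-4, -3),  |v_rel|² = 25
v_rel×d = (-4)·(-12) − (-3)·(-5) = 33
since m = R²·25 − 33²:  R² = (1089 + 511) / 25 = 64
R = √64 = 8  ⇒  r_B = 8 − 5 = 3

rB=3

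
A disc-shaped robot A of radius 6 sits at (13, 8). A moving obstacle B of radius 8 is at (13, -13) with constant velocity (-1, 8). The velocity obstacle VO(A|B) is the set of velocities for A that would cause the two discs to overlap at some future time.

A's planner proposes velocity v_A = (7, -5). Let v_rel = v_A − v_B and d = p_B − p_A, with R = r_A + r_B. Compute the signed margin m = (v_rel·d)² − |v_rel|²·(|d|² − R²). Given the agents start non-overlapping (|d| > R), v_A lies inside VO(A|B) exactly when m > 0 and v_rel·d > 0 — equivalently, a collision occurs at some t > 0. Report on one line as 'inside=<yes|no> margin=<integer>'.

d = (0, -21),  |d|² = 441;  R = 6+8 = 14,  c = 441−14² = 245
v_rel = (8, -13),  |v_rel|² = 233;  v_rel·d = (8)·(0) + (-13)·(-21) = 273
233·t² − 546·t + 245 = 0  ⇒  m = 273² − 233·245 = 17444
m = 17444 > 0,  v_rel·d = 273 > 0  ⇒  inside

inside=yes margin=17444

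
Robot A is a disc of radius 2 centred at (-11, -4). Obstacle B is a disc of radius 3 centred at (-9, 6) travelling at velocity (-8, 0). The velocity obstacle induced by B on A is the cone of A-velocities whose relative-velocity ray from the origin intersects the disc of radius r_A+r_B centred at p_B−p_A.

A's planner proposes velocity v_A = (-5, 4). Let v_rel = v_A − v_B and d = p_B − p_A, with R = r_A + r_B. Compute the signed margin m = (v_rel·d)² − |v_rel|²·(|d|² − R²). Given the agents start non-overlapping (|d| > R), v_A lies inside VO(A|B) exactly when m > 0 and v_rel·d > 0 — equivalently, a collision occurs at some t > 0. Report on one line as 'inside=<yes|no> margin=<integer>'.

d = (2, 10),  |d|² = 104;  R = 2+3 = 5,  c = 104−5² = 79
v_rel = (3, 4),  |v_rel|² = 25;  v_rel·d = (3)·(2) + (4)·(10) = 46
25·t² − 92·t + 79 = 0  ⇒  m = 46² − 25·79 = 141
m = 141 > 0,  v_rel·d = 46 > 0  ⇒  inside

inside=yes margin=141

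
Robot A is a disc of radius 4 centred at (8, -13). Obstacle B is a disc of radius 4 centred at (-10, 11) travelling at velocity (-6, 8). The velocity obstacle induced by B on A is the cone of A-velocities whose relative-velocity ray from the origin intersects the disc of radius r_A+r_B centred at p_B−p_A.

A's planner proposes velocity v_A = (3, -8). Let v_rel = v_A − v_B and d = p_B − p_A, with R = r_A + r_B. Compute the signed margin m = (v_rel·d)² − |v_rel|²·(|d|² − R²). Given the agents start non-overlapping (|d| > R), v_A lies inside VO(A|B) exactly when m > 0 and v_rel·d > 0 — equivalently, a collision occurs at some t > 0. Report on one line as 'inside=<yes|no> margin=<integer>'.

d = (-18, 24),  |d|² = 900;  R = 4+4 = 8,  c = 900−8² = 836
v_rel = (9, -16),  |v_rel|² = 337;  v_rel·d = (9)·(-18) + (-16)·(24) = -546
337·t² + 1092·t + 836 = 0  ⇒  m = (-546)² − 337·836 = 16384
m = 16384 > 0,  v_rel·d = -546 < 0  ⇒  outside

inside=no margin=16384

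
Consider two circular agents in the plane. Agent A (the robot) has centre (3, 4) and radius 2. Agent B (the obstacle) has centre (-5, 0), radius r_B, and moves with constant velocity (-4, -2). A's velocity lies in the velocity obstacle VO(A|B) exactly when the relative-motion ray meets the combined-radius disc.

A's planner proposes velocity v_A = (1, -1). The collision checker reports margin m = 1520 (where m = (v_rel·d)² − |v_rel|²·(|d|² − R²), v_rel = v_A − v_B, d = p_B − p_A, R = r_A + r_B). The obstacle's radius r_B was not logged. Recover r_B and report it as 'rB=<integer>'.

m = 1520
d = (-8, -4);  v_rel = (5, 1),  |v_rel|² = 26
v_rel×d = (5)·(-4) − (1)·(-8) = -12
since m = R²·26 − (-12)²:  R² = (144 + 1520) / 26 = 64
R = √64 = 8  ⇒  r_B = 8 − 2 = 6

rB=6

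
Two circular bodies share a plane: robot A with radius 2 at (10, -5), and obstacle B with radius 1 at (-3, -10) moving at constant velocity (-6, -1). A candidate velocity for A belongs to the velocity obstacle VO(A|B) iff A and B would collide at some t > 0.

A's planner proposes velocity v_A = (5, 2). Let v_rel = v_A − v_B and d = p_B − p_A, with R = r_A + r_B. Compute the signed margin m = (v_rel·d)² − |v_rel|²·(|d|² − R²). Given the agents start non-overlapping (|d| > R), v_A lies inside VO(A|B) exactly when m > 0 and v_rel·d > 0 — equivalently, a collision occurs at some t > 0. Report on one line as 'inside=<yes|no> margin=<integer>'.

d = (-13, -5),  |d|² = 194;  R = 2+1 = 3,  c = 194−3² = 185
v_rel = (11, 3),  |v_rel|² = 130;  v_rel·d = (11)·(-13) + (3)·(-5) = -158
130·t² + 316·t + 185 = 0  ⇒  m = (-158)² − 130·185 = 914
m = 914 > 0,  v_rel·d = -158 < 0  ⇒  outside

inside=no margin=914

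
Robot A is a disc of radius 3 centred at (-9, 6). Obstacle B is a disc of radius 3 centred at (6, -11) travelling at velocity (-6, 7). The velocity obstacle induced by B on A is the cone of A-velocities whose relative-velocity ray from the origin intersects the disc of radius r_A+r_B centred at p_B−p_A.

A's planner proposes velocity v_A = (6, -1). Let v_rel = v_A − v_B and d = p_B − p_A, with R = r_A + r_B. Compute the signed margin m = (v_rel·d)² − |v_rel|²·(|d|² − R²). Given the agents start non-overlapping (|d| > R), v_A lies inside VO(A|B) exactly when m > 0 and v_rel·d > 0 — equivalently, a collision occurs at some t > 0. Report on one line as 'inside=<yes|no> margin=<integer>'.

d = (15, -17),  |d|² = 514;  R = 3+3 = 6,  c = 514−6² = 478
v_rel = (12, -8),  |v_rel|² = 208;  v_rel·d = (12)·(15) + (-8)·(-17) = 316
208·t² − 632·t + 478 = 0  ⇒  m = 316² − 208·478 = 432
m = 432 > 0,  v_rel·d = 316 > 0  ⇒  inside

inside=yes margin=432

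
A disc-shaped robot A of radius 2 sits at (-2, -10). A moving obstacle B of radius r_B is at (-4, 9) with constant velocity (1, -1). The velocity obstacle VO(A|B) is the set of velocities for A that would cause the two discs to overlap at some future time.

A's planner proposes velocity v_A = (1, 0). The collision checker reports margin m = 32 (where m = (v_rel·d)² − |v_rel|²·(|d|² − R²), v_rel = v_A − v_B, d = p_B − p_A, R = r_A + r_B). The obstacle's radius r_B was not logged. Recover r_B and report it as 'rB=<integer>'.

m = 32
d = (-2, 19);  v_rel = (0, 1),  |v_rel|² = 1
v_rel×d = (0)·(19) − (1)·(-2) = 2
since m = R²·1 − 2²:  R² = (4 + 32) / 1 = 36
R = √36 = 6  ⇒  r_B = 6 − 2 = 4

rB=4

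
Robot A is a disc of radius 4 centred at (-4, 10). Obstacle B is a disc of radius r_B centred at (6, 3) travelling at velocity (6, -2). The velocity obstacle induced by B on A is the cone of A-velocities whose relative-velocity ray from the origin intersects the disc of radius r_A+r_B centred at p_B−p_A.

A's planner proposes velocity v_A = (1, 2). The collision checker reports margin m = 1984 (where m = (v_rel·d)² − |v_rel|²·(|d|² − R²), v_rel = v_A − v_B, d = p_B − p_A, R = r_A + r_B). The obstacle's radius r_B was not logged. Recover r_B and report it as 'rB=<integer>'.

m = 1984
d = (10, -7);  v_rel = (-5, 4),  |v_rel|² = 41
v_rel×d = (-5)·(-7) − (4)·(10) = -5
since m = R²·41 − (-5)²:  R² = (25 + 1984) / 41 = 49
R = √49 = 7  ⇒  r_B = 7 − 4 = 3

rB=3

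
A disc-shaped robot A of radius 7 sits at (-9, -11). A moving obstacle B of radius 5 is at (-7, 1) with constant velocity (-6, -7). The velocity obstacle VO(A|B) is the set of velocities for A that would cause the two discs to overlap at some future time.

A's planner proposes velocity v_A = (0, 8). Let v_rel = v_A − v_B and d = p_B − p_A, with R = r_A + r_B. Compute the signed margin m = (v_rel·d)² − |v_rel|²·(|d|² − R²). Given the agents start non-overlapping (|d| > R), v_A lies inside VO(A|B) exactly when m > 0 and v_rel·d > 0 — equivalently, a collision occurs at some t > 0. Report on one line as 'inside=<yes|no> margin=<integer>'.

d = (2, 12),  |d|² = 148;  R = 7+5 = 12,  c = 148−12² = 4
v_rel = (6, 15),  |v_rel|² = 261;  v_rel·d = (6)·(2) + (15)·(12) = 192
261·t² − 384·t + 4 = 0  ⇒  m = 192² − 261·4 = 35820
m = 35820 > 0,  v_rel·d = 192 > 0  ⇒  inside

inside=yes margin=35820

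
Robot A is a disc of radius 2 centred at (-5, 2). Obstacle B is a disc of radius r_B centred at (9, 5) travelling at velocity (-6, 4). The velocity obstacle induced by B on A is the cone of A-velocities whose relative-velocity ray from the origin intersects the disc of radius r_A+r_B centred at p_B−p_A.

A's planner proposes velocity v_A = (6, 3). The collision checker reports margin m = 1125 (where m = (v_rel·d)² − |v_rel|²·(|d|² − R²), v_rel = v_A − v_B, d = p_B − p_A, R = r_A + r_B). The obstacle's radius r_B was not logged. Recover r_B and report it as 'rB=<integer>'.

m = 1125
d = (14, 3);  v_rel = (12, -1),  |v_rel|² = 145
v_rel×d = (12)·(3) − (-1)·(14) = 50
since m = R²·145 − 50²:  R² = (2500 + 1125) / 145 = 25
R = √25 = 5  ⇒  r_B = 5 − 2 = 3

rB=3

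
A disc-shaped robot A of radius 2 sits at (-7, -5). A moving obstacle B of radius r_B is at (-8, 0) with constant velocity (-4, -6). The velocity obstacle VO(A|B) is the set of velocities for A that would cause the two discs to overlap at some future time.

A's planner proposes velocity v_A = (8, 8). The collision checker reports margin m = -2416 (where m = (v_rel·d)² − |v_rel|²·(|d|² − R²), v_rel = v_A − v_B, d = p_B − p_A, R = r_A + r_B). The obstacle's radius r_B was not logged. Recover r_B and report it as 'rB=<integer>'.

m = -2416
d = (-1, 5);  v_rel = (12, 14),  |v_rel|² = 340
v_rel×d = (12)·(5) − (14)·(-1) = 74
since m = R²·340 − 74²:  R² = (5476 + -2416) / 340 = 9
R = √9 = 3  ⇒  r_B = 3 − 2 = 1

rB=1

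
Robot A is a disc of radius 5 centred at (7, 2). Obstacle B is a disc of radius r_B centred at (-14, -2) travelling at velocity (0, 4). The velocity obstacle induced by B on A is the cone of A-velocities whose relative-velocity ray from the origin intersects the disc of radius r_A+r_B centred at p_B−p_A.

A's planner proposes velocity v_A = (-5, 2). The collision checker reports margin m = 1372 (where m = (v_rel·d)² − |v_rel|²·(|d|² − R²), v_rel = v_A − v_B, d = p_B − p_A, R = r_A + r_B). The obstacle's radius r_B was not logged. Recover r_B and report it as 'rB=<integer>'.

m = 1372
d = (-21, -4);  v_rel = (-5, -2),  |v_rel|² = 29
v_rel×d = (-5)·(-4) − (-2)·(-21) = -22
since m = R²·29 − (-22)²:  R² = (484 + 1372) / 29 = 64
R = √64 = 8  ⇒  r_B = 8 − 5 = 3

rB=3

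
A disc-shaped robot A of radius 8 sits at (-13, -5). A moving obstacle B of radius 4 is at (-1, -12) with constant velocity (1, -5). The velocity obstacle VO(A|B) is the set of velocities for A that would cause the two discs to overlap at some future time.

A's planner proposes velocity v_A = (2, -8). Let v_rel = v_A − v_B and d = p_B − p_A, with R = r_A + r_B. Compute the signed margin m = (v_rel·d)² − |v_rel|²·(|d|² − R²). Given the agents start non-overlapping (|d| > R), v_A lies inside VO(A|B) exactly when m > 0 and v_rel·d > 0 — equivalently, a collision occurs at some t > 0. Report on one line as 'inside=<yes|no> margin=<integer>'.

d = (12, -7),  |d|² = 193;  R = 8+4 = 12,  c = 193−12² = 49
v_rel = (1, -3),  |v_rel|² = 10;  v_rel·d = (1)·(12) + (-3)·(-7) = 33
10·t² − 66·t + 49 = 0  ⇒  m = 33² − 10·49 = 599
m = 599 > 0,  v_rel·d = 33 > 0  ⇒  inside

inside=yes margin=599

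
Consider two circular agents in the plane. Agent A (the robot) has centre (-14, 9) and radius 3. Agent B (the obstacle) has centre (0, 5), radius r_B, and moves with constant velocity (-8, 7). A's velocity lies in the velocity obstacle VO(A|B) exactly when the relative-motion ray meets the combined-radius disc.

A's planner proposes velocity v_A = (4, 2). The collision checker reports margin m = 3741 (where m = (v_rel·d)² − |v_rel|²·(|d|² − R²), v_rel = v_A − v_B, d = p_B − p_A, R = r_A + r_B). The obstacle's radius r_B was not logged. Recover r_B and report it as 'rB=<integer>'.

m = 3741
d = (14, -4);  v_rel = (12, -5),  |v_rel|² = 169
v_rel×d = (12)·(-4) − (-5)·(14) = 22
since m = R²·169 − 22²:  R² = (484 + 3741) / 169 = 25
R = √25 = 5  ⇒  r_B = 5 − 3 = 2

rB=2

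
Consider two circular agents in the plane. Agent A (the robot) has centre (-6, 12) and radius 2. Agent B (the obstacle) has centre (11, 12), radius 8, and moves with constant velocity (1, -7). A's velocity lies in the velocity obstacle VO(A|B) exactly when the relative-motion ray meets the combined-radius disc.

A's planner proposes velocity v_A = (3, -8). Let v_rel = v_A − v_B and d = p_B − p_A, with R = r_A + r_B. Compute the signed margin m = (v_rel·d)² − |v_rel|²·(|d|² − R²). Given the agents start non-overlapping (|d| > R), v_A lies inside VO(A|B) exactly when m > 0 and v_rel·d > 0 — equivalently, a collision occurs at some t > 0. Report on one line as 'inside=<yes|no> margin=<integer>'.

d = (17, 0),  |d|² = 289;  R = 2+8 = 10,  c = 289−10² = 189
v_rel = (2, -1),  |v_rel|² = 5;  v_rel·d = (2)·(17) + (-1)·(0) = 34
5·t² − 68·t + 189 = 0  ⇒  m = 34² − 5·189 = 211
m = 211 > 0,  v_rel·d = 34 > 0  ⇒  inside

inside=yes margin=211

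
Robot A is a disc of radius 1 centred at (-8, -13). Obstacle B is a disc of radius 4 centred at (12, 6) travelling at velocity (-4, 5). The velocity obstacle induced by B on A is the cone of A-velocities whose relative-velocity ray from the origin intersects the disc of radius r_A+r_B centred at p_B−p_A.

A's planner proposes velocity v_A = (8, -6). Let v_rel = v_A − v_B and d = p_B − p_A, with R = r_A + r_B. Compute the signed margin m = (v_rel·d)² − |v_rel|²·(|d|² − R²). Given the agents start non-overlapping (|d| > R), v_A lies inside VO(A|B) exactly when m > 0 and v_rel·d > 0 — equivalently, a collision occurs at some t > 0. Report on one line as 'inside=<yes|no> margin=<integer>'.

d = (20, 19),  |d|² = 761;  R = 1+4 = 5,  c = 761−5² = 736
v_rel = (12, -11),  |v_rel|² = 265;  v_rel·d = (12)·(20) + (-11)·(19) = 31
265·t² − 62·t + 736 = 0  ⇒  m = 31² − 265·736 = -194079
m = -194079 < 0,  v_rel·d = 31 > 0  ⇒  outside

inside=no margin=-194079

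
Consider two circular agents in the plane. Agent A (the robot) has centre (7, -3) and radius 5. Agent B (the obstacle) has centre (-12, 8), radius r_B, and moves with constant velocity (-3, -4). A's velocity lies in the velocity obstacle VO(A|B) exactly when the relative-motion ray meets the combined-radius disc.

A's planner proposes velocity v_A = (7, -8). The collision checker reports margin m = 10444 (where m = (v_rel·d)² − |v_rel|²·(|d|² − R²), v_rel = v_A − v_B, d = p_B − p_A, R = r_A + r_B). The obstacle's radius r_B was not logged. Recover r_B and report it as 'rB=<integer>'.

m = 10444
d = (-19, 11);  v_rel = (10, -4),  |v_rel|² = 116
v_rel×d = (10)·(11) − (-4)·(-19) = 34
since m = R²·116 − 34²:  R² = (1156 + 10444) / 116 = 100
R = √100 = 10  ⇒  r_B = 10 − 5 = 5

rB=5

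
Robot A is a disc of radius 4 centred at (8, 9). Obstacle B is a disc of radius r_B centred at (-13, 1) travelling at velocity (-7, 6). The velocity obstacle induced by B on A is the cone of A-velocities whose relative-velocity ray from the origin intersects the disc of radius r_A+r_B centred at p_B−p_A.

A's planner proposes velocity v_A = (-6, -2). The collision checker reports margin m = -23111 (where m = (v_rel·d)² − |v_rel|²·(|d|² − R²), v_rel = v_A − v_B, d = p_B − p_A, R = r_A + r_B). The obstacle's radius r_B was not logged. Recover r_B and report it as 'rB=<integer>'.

m = -23111
d = (-21, -8);  v_rel = (1, -8),  |v_rel|² = 65
v_rel×d = (1)·(-8) − (-8)·(-21) = -176
since m = R²·65 − (-176)²:  R² = (30976 + -23111) / 65 = 121
R = √121 = 11  ⇒  r_B = 11 − 4 = 7

rB=7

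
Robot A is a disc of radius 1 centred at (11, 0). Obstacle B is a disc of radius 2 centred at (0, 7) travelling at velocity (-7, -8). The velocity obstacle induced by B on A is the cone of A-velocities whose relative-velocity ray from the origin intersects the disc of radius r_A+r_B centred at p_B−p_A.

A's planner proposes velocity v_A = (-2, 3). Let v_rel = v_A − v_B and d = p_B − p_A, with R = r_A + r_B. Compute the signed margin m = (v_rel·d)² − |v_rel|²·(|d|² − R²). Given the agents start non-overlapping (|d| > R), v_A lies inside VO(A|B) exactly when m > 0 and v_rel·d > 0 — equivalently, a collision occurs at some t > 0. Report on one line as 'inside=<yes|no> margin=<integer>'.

d = (-11, 7),  |d|² = 170;  R = 1+2 = 3,  c = 170−3² = 161
v_rel = (5, 11),  |v_rel|² = 146;  v_rel·d = (5)·(-11) + (11)·(7) = 22
146·t² − 44·t + 161 = 0  ⇒  m = 22² − 146·161 = -23022
m = -23022 < 0,  v_rel·d = 22 > 0  ⇒  outside

inside=no margin=-23022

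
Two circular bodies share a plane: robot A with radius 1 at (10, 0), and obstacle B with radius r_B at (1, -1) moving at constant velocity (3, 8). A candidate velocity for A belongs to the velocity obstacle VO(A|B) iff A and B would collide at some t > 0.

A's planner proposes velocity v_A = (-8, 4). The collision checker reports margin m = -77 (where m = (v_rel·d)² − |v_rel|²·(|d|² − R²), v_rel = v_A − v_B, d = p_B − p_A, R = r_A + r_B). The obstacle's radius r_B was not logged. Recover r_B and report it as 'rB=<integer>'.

m = -77
d = (-9, -1);  v_rel = (-11, -4),  |v_rel|² = 137
v_rel×d = (-11)·(-1) − (-4)·(-9) = -25
since m = R²·137 − (-25)²:  R² = (625 + -77) / 137 = 4
R = √4 = 2  ⇒  r_B = 2 − 1 = 1

rB=1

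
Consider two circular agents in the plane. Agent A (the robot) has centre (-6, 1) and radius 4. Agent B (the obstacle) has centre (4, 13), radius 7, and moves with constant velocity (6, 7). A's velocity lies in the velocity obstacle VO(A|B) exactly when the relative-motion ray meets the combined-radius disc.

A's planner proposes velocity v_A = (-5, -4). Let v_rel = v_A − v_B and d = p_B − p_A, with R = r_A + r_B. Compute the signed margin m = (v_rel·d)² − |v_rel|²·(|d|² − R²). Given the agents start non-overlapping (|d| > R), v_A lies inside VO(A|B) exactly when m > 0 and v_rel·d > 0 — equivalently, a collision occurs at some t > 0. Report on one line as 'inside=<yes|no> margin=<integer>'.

d = (10, 12),  |d|² = 244;  R = 4+7 = 11,  c = 244−11² = 123
v_rel = (-11, -11),  |v_rel|² = 242;  v_rel·d = (-11)·(10) + (-11)·(12) = -242
242·t² + 484·t + 123 = 0  ⇒  m = (-242)² − 242·123 = 28798
m = 28798 > 0,  v_rel·d = -242 < 0  ⇒  outside

inside=no margin=28798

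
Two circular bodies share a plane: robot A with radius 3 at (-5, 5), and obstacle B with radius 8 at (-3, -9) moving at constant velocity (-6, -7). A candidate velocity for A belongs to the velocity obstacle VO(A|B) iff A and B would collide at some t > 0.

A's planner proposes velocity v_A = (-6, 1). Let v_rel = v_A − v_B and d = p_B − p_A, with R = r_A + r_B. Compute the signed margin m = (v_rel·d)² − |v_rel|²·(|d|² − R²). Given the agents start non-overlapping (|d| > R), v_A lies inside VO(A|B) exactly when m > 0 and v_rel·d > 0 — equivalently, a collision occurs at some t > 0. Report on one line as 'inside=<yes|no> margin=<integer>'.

d = (2, -14),  |d|² = 200;  R = 3+8 = 11,  c = 200−11² = 79
v_rel = (0, 8),  |v_rel|² = 64;  v_rel·d = (0)·(2) + (8)·(-14) = -112
64·t² + 224·t + 79 = 0  ⇒  m = (-112)² − 64·79 = 7488
m = 7488 > 0,  v_rel·d = -112 < 0  ⇒  outside

inside=no margin=7488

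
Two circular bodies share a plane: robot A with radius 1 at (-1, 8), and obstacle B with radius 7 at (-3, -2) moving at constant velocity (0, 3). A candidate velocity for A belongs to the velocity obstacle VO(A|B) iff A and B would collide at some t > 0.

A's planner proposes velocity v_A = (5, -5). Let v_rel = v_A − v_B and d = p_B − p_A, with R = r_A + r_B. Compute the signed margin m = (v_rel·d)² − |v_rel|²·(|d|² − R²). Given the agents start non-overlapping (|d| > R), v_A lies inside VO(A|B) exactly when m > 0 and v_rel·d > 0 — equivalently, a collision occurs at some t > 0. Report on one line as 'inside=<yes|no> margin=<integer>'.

d = (-2, -10),  |d|² = 104;  R = 1+7 = 8,  c = 104−8² = 40
v_rel = (5, -8),  |v_rel|² = 89;  v_rel·d = (5)·(-2) + (-8)·(-10) = 70
89·t² − 140·t + 40 = 0  ⇒  m = 70² − 89·40 = 1340
m = 1340 > 0,  v_rel·d = 70 > 0  ⇒  inside

inside=yes margin=1340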